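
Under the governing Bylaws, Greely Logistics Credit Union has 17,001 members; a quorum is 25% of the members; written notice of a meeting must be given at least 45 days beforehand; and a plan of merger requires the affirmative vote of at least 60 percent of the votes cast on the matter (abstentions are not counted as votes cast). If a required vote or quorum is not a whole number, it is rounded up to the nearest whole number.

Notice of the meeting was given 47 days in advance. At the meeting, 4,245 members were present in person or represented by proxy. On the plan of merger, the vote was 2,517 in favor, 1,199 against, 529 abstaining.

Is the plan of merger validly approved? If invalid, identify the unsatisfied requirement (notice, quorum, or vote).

Invalid — quorum requirement not satisfied.

Notice: 47 days given; 45 required. Satisfied.
Quorum: 25% of 17,001 = 4,250.25, rounded up to 4,251; 4,245 present. Not satisfied.
Vote: requires three-fifths of the votes cast (4,245 − 529 abstaining = 3,716); 3/5 of 3716 = 2229.60, rounded up to 2230, so 2,230 needed; 2,517 in favor. Satisfied.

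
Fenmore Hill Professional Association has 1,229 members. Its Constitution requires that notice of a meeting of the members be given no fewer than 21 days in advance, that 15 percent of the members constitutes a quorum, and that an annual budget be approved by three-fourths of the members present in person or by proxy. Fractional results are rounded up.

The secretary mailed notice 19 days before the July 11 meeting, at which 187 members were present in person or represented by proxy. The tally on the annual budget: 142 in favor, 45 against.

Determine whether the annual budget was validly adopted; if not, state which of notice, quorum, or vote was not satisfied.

Notice: 19 days given; 21 required. Not satisfied.
Quorum: 15% of 1,229 = 184.35, rounded up to 185; 187 present. Satisfied.
Vote: requires three-fourths of those present (187); 3/4 of 187 = 140.25, rounded up to 141, so 141 needed; 142 in favor. Satisfied.

Invalid — notice requirement not satisfied.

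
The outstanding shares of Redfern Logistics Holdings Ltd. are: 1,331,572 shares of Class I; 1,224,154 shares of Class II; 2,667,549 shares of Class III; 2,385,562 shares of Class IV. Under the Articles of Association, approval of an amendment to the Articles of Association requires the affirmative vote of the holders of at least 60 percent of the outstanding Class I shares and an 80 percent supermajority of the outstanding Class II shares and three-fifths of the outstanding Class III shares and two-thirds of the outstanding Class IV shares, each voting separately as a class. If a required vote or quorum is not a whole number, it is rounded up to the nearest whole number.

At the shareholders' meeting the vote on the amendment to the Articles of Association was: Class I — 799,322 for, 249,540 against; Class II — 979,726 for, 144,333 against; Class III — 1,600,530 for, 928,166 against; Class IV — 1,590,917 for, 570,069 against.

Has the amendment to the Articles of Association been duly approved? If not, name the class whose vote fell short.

Class I: 3/5 of 1331572 = 798943.20, rounded up to 798944; 798,944 required, 799,322 in favor — approved.
Class II: 4/5 of 1224154 = 979323.20, rounded up to 979324; 979,324 required, 979,726 in favor — approved.
Class III: 3/5 of 2667549 = 1600529.40, rounded up to 1600530; 1,600,530 required, 1,600,530 in favor — approved.
Class IV: 2/3 of 2385562 = 1590374.67, rounded up to 1590375; 1,590,375 required, 1,590,917 in favor — approved.

Approved — every class gave the required vote.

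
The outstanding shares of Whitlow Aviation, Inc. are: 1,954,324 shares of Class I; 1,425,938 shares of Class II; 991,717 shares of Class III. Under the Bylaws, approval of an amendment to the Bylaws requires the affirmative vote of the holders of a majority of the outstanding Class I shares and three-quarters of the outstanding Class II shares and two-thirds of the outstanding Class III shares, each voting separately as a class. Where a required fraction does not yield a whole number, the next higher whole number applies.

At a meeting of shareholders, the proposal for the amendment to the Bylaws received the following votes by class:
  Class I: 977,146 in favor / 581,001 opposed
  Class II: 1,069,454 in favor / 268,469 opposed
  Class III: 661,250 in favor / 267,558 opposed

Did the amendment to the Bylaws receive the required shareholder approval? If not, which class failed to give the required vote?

Not approved — the Class I shares did not give the required vote.

Class I: a majority of 1954324 is 977163; 977,163 required, 977,146 in favor — not approved.
Class II: 3/4 of 1425938 = 1069453.50, rounded up to 1069454; 1,069,454 required, 1,069,454 in favor — approved.
Class III: 2/3 of 991717 = 661144.67, rounded up to 661145; 661,145 required, 661,250 in favor — approved.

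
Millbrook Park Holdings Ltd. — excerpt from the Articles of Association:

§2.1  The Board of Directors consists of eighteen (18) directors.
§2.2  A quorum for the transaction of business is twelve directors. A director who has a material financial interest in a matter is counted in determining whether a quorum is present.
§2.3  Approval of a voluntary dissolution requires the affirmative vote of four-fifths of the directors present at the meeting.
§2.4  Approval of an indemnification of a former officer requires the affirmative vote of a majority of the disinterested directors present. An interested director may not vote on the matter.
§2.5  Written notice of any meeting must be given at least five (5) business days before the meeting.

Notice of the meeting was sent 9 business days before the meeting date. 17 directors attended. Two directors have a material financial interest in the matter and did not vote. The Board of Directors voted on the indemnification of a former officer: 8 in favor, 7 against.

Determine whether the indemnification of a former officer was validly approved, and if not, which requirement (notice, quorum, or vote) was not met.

Valid — all requirements satisfied.

Notice: 9 business days given; 5 required (9 ≥ 5). Satisfied.
Quorum: 17 present (interested directors count toward quorum); quorum is 12. Satisfied.
Vote: the indemnification of a former officer requires a majority of the disinterested directors present (17 − 2 = 15). A majority of 15 is 8, so 8 affirmative votes are needed; 8 voted in favor. Satisfied.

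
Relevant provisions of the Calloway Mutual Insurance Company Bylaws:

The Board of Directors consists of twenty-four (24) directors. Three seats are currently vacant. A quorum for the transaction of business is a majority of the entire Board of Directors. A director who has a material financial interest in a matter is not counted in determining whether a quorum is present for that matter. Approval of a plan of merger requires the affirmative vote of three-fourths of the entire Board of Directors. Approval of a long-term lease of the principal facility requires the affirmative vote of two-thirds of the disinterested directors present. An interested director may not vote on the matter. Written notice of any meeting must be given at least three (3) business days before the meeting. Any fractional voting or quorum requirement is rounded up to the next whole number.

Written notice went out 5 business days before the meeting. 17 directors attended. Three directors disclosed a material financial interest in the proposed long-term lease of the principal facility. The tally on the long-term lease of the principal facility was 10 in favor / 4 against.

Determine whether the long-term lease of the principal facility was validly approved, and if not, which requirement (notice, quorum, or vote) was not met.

Valid — all requirements satisfied.

Notice: 5 business days given; 3 required (5 ≥ 3). Satisfied.
Quorum: 17 present, but the 3 interested directors do not count, leaving 14. Quorum is 13. Satisfied.
Vote: the long-term lease of the principal facility requires two-thirds of the disinterested directors present (17 − 3 = 14). 2/3 of 14 = 9.33, rounded up to 10, so 10 affirmative votes are needed; 10 voted in favor. Satisfied.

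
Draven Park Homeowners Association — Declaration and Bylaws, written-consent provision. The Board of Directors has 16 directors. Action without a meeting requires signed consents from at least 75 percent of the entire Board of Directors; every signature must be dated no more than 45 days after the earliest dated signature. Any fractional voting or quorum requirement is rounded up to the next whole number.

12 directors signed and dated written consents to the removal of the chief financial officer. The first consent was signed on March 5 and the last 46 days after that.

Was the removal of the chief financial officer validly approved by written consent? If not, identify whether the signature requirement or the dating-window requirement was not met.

Not effective — dating-window requirement not satisfied.

Signatures required: at least 75 percent of 16 — 3/4 of 16 = 12, so 12 needed; 12 signed. Sufficient.
Dating window: the latest signature is 46 days after the earliest; the limit is 45 days. Outside the window.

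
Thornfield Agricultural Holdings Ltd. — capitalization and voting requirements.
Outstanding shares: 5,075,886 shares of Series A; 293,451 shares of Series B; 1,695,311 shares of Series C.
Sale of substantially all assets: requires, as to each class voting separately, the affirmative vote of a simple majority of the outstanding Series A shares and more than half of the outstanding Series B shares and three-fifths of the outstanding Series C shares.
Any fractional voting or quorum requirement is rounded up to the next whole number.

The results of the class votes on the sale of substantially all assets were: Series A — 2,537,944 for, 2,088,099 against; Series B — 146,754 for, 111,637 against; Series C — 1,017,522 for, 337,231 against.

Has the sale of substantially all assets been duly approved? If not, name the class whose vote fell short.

Series A: a majority of 5075886 is 2537944; 2,537,944 required, 2,537,944 in favor — approved.
Series B: a majority of 293451 is 146726; 146,726 required, 146,754 in favor — approved.
Series C: 3/5 of 1695311 = 1017186.60, rounded up to 1017187; 1,017,187 required, 1,017,522 in favor — approved.

Approved — every class gave the required vote.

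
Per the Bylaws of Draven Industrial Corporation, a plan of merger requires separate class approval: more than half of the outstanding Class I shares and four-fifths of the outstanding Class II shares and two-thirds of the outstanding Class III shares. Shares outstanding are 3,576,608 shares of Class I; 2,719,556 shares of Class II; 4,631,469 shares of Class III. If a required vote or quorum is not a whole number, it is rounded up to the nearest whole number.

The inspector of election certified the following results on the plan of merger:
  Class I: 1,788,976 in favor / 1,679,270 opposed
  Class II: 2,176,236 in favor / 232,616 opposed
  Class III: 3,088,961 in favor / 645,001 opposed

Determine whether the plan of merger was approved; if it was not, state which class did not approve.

Class I: a majority of 3576608 is 1788305; 1,788,305 required, 1,788,976 in favor — approved.
Class II: 4/5 of 2719556 = 2175644.80, rounded up to 2175645; 2,175,645 required, 2,176,236 in favor — approved.
Class III: 2/3 of 4631469 = 3087646; 3,087,646 required, 3,088,961 in favor — approved.

Approved — every class gave the required vote.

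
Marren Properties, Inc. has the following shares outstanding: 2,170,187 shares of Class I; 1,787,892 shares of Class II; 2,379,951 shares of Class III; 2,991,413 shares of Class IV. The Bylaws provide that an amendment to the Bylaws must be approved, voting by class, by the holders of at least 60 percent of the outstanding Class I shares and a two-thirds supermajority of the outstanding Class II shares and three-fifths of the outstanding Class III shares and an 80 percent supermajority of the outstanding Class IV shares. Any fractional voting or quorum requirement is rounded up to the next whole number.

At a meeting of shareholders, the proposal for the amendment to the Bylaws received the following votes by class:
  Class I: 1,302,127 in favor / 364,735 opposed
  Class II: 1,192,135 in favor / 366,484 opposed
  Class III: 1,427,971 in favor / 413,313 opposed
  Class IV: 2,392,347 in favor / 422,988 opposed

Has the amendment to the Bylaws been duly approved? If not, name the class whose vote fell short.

Class I: 3/5 of 2170187 = 1302112.20, rounded up to 1302113; 1,302,113 required, 1,302,127 in favor — approved.
Class II: 2/3 of 1787892 = 1191928; 1,191,928 required, 1,192,135 in favor — approved.
Class III: 3/5 of 2379951 = 1427970.60, rounded up to 1427971; 1,427,971 required, 1,427,971 in favor — approved.
Class IV: 4/5 of 2991413 = 2393130.40, rounded up to 2393131; 2,393,131 required, 2,392,347 in favor — not approved.

Not approved — the Class IV shares did not give the required vote.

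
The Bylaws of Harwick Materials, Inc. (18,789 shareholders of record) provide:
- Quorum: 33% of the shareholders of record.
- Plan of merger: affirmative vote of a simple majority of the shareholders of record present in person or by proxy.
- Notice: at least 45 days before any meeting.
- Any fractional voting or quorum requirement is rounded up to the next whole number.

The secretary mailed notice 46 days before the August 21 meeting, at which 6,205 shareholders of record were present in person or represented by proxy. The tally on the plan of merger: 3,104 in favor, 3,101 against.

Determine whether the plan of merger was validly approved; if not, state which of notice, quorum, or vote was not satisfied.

Valid — all requirements satisfied.

Notice: 46 days given; 45 required. Satisfied.
Quorum: 33% of 18,789 = 6,200.37, rounded up to 6,201; 6,205 present. Satisfied.
Vote: requires a majority of those present (6,205); a majority of 6205 is 3103, so 3,103 needed; 3,104 in favor. Satisfied.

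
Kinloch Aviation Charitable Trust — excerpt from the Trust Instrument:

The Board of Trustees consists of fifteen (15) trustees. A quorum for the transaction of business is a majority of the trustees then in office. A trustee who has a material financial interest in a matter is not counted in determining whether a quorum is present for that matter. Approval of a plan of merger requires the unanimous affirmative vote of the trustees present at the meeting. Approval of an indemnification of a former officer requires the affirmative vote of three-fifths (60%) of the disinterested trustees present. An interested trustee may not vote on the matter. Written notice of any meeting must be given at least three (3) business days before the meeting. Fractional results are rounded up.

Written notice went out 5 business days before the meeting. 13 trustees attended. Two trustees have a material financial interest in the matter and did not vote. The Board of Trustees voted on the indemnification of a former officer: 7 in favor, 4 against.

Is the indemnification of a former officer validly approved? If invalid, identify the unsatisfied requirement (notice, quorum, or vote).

Valid — all requirements satisfied.

Notice: 5 business days given; 3 required (5 ≥ 3). Satisfied.
Quorum: 13 present, but the 2 interested trustees do not count, leaving 11. Quorum is 8. Satisfied.
Vote: the indemnification of a former officer requires three-fifths of the disinterested trustees present (13 − 2 = 11). 3/5 of 11 = 6.60, rounded up to 7, so 7 affirmative votes are needed; 7 voted in favor. Satisfied.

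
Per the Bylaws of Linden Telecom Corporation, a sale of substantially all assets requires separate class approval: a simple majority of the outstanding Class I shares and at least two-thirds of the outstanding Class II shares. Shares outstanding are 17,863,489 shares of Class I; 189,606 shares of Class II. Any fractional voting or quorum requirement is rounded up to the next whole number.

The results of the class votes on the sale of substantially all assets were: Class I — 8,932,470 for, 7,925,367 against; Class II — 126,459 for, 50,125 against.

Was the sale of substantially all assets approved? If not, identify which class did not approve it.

Approved — every class gave the required vote.

Class I: a majority of 17863489 is 8931745; 8,931,745 required, 8,932,470 in favor — approved.
Class II: 2/3 of 189606 = 126404; 126,404 required, 126,459 in favor — approved.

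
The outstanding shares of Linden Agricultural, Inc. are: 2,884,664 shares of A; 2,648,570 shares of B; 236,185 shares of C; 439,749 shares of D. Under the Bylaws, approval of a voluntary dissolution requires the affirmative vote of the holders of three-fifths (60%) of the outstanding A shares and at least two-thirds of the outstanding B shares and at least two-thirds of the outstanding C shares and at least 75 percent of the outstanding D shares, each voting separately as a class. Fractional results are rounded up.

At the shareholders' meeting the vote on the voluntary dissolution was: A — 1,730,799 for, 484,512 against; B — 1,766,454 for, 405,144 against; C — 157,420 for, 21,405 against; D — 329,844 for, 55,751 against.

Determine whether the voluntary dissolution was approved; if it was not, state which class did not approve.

Not approved — the C shares did not give the required vote.

A: 3/5 of 2884664 = 1730798.40, rounded up to 1730799; 1,730,799 required, 1,730,799 in favor — approved.
B: 2/3 of 2648570 = 1765713.33, rounded up to 1765714; 1,765,714 required, 1,766,454 in favor — approved.
C: 2/3 of 236185 = 157456.67, rounded up to 157457; 157,457 required, 157,420 in favor — not approved.
D: 3/4 of 439749 = 329811.75, rounded up to 329812; 329,812 required, 329,844 in favor — approved.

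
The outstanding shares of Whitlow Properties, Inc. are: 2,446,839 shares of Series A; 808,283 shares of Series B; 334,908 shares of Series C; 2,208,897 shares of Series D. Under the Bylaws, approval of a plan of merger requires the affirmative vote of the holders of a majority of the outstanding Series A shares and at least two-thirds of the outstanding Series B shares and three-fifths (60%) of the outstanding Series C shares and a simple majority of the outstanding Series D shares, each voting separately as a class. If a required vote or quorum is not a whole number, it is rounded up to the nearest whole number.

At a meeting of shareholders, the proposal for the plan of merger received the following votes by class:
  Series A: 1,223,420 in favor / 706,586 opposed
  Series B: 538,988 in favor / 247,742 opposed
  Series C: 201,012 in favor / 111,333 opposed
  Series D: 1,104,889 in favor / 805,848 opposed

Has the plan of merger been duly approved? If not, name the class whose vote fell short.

Approved — every class gave the required vote.

Series A: a majority of 2446839 is 1223420; 1,223,420 required, 1,223,420 in favor — approved.
Series B: 2/3 of 808283 = 538855.33, rounded up to 538856; 538,856 required, 538,988 in favor — approved.
Series C: 3/5 of 334908 = 200944.80, rounded up to 200945; 200,945 required, 201,012 in favor — approved.
Series D: a majority of 2208897 is 1104449; 1,104,449 required, 1,104,889 in favor — approved.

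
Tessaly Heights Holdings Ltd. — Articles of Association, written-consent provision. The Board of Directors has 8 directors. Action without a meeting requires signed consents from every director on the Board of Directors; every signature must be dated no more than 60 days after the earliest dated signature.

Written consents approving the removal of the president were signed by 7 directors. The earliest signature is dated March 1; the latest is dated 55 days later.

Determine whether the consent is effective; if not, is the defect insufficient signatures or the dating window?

Not effective — insufficient signatures.

Signatures required: the unanimous vote of 8 — unanimous means all 8, so 8 needed; 7 signed. Insufficient.
Dating window: the latest signature is 55 days after the earliest; the limit is 60 days. Within the window.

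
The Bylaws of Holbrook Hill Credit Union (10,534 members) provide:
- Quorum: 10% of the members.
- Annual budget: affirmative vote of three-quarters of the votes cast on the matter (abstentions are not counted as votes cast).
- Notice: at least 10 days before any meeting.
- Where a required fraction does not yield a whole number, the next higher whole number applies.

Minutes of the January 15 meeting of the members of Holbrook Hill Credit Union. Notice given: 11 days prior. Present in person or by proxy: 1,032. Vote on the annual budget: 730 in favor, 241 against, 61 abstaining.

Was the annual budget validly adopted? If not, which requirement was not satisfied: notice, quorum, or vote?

Invalid — quorum requirement not satisfied.

Notice: 11 days given; 10 required. Satisfied.
Quorum: 10% of 10,534 = 1,053.40, rounded up to 1,054; 1,032 present. Not satisfied.
Vote: requires three-fourths of the votes cast (1,032 − 61 abstaining = 971); 3/4 of 971 = 728.25, rounded up to 729, so 729 needed; 730 in favor. Satisfied.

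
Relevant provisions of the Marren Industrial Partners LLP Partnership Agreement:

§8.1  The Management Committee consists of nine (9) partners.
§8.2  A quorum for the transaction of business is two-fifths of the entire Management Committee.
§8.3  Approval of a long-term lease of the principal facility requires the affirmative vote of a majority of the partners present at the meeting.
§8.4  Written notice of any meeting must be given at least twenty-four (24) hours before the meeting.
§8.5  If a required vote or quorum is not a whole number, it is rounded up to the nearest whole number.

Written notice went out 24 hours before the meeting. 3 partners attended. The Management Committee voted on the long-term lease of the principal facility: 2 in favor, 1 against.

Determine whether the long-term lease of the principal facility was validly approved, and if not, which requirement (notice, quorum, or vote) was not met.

Notice: 24 hours given; 24 required (24 ≥ 24). Satisfied.
Quorum: 3 present; quorum is 4. Not satisfied.
Vote: the long-term lease of the principal facility requires a majority of the partners present (3). A majority of 3 is 2, so 2 affirmative votes are needed; 2 voted in favor. Satisfied. (Moot — without a quorum no business can be validly transacted.)

Invalid — quorum requirement not satisfied.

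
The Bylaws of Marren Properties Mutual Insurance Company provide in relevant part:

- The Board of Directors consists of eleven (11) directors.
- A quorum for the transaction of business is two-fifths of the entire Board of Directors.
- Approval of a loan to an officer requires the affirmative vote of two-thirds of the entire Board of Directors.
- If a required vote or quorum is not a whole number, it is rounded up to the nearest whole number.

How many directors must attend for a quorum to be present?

2/5 of 11 = 4.40, rounded up to 5.

5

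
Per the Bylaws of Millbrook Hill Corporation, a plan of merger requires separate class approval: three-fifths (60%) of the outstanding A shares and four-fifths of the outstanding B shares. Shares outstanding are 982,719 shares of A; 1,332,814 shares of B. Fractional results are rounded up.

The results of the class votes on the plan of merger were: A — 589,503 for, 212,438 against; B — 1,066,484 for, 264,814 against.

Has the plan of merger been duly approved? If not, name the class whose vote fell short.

Not approved — the A shares did not give the required vote.

A: 3/5 of 982719 = 589631.40, rounded up to 589632; 589,632 required, 589,503 in favor — not approved.
B: 4/5 of 1332814 = 1066251.20, rounded up to 1066252; 1,066,252 required, 1,066,484 in favor — approved.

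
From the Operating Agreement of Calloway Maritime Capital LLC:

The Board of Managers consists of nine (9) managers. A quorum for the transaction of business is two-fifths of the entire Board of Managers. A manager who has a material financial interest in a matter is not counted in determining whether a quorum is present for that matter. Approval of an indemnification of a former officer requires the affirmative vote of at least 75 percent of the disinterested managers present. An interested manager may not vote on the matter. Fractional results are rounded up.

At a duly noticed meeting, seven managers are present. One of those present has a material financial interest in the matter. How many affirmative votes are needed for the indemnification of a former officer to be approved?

5

The indemnification of a former officer requires three-fourths of the disinterested managers present (7 − 1 = 6).
3/4 of 6 = 4.50, rounded up to 5.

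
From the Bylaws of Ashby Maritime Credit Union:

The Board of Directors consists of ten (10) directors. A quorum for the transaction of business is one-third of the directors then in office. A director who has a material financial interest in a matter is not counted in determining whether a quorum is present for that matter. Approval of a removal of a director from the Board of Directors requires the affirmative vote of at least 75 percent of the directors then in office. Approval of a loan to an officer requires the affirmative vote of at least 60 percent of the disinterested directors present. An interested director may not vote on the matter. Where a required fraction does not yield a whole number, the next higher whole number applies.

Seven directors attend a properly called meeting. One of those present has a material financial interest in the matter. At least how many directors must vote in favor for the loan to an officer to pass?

4

The loan to an officer requires three-fifths of the disinterested directors present (7 − 1 = 6).
3/5 of 6 = 3.60, rounded up to 4.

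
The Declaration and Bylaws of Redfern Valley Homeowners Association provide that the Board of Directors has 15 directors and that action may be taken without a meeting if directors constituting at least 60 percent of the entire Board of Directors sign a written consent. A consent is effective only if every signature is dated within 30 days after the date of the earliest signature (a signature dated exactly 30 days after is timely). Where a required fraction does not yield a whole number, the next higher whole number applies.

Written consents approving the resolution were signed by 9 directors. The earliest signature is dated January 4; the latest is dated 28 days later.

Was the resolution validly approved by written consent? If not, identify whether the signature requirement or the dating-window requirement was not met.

Signatures required: at least 60 percent of 15 — 3/5 of 15 = 9, so 9 needed; 9 signed. Sufficient.
Dating window: the latest signature is 28 days after the earliest; the limit is 30 days. Within the window.

Effective — both the signature and dating-window requirements are satisfied.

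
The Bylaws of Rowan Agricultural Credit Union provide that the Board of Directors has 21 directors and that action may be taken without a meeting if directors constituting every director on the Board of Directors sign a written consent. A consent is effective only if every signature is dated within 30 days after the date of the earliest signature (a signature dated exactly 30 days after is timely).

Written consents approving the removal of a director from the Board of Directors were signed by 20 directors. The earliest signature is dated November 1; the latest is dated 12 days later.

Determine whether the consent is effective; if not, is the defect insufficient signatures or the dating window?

Signatures required: every one of 21 — unanimous means all 21, so 21 needed; 20 signed. Insufficient.
Dating window: the latest signature is 12 days after the earliest; the limit is 30 days. Within the window.

Not effective — insufficient signatures.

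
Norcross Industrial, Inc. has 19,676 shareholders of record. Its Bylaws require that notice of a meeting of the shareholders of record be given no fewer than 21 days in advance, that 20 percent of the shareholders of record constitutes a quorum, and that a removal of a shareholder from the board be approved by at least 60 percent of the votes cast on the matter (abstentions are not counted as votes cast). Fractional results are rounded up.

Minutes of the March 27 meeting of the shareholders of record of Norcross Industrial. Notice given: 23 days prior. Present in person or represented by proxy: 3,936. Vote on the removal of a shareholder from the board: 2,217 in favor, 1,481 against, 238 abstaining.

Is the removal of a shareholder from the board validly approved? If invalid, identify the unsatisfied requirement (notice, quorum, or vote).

Notice: 23 days given; 21 required. Satisfied.
Quorum: 20% of 19,676 = 3,935.20, rounded up to 3,936; 3,936 present. Satisfied.
Vote: requires three-fifths of the votes cast (3,936 − 238 abstaining = 3,698); 3/5 of 3698 = 2218.80, rounded up to 2219, so 2,219 needed; 2,217 in favor. Not satisfied.

Invalid — vote requirement not satisfied.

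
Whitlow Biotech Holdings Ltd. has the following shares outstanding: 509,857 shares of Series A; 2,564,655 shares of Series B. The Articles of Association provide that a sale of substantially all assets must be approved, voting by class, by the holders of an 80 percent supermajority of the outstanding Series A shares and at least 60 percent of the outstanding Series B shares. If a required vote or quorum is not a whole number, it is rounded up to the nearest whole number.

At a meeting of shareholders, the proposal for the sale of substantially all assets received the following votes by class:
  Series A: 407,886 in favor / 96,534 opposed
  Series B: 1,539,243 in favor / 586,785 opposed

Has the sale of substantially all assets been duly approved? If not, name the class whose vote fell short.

Approved — every class gave the required vote.

Series A: 4/5 of 509857 = 407885.60, rounded up to 407886; 407,886 required, 407,886 in favor — approved.
Series B: 3/5 of 2564655 = 1538793; 1,538,793 required, 1,539,243 in favor — approved.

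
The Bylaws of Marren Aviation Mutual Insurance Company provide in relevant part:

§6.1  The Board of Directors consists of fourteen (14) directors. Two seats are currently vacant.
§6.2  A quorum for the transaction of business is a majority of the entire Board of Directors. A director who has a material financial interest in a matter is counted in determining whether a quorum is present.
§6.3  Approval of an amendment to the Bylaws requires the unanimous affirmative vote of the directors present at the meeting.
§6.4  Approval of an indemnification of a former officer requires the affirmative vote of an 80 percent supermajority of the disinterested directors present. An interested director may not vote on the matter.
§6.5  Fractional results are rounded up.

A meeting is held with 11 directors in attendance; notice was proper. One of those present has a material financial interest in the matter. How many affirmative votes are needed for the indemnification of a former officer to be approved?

8

The indemnification of a former officer requires four-fifths of the disinterested directors present (11 − 1 = 10).
4/5 of 10 = 8.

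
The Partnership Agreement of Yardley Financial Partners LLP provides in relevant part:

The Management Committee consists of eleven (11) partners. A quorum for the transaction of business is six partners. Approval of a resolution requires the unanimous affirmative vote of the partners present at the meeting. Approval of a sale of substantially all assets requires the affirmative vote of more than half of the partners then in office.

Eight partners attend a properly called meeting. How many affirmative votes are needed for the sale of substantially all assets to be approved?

6

The sale of substantially all assets requires a majority of the partners then in office (11).
A majority of 11 is 6.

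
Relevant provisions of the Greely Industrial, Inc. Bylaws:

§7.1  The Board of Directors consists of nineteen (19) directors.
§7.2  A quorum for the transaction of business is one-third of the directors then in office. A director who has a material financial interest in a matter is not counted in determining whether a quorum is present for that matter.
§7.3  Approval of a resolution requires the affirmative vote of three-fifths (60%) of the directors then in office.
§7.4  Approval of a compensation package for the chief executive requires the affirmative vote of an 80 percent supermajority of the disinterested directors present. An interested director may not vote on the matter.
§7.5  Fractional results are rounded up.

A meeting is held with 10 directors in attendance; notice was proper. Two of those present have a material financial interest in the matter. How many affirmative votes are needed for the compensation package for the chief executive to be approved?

7

The compensation package for the chief executive requires four-fifths of the disinterested directors present (10 − 2 = 8).
4/5 of 8 = 6.40, rounded up to 7.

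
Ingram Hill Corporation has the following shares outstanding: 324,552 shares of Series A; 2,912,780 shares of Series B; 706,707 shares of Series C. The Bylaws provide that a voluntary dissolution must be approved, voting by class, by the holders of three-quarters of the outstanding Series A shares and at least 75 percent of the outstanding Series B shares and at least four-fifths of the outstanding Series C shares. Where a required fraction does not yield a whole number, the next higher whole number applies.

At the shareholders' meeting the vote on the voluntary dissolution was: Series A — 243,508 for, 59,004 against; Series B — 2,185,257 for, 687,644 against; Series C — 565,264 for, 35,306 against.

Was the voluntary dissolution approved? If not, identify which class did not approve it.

Series A: 3/4 of 324552 = 243414; 243,414 required, 243,508 in favor — approved.
Series B: 3/4 of 2912780 = 2184585; 2,184,585 required, 2,185,257 in favor — approved.
Series C: 4/5 of 706707 = 565365.60, rounded up to 565366; 565,366 required, 565,264 in favor — not approved.

Not approved — the Series C shares did not give the required vote.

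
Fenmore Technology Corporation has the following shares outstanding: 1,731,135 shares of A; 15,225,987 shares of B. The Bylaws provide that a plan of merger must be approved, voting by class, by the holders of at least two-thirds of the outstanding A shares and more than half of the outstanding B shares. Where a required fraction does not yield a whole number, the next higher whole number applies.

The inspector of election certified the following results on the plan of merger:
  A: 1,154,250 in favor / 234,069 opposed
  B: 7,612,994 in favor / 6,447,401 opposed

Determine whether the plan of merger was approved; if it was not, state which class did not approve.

A: 2/3 of 1731135 = 1154090; 1,154,090 required, 1,154,250 in favor — approved.
B: a majority of 15225987 is 7612994; 7,612,994 required, 7,612,994 in favor — approved.

Approved — every class gave the required vote.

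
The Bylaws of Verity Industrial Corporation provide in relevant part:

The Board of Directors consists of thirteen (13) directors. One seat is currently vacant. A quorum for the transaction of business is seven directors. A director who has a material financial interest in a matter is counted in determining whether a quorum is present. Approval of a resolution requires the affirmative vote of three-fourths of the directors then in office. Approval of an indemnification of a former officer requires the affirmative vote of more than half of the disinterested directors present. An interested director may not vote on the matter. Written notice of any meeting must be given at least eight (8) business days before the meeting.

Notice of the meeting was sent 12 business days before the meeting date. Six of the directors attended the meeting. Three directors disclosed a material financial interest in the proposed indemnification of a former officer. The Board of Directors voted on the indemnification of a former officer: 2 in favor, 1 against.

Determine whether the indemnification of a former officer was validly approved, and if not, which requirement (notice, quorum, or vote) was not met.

Invalid — quorum requirement not satisfied.

Notice: 12 business days given; 8 required (12 ≥ 8). Satisfied.
Quorum: 6 present (interested directors count toward quorum); quorum is 7. Not satisfied.
Vote: the indemnification of a former officer requires a majority of the disinterested directors present (6 − 3 = 3). A majority of 3 is 2, so 2 affirmative votes are needed; 2 voted in favor. Satisfied. (Moot — without a quorum no business can be validly transacted.)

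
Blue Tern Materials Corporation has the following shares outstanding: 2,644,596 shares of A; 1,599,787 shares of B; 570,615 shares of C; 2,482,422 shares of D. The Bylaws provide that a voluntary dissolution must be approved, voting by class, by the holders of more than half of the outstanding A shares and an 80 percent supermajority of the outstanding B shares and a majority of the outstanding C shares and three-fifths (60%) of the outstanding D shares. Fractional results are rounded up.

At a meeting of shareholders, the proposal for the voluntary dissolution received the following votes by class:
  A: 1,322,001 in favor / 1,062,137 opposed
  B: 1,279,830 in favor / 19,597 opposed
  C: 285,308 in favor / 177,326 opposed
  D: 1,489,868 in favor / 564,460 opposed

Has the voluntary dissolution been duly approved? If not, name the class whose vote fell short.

Not approved — the A shares did not give the required vote.

A: a majority of 2644596 is 1322299; 1,322,299 required, 1,322,001 in favor — not approved.
B: 4/5 of 1599787 = 1279829.60, rounded up to 1279830; 1,279,830 required, 1,279,830 in favor — approved.
C: a majority of 570615 is 285308; 285,308 required, 285,308 in favor — approved.
D: 3/5 of 2482422 = 1489453.20, rounded up to 1489454; 1,489,454 required, 1,489,868 in favor — approved.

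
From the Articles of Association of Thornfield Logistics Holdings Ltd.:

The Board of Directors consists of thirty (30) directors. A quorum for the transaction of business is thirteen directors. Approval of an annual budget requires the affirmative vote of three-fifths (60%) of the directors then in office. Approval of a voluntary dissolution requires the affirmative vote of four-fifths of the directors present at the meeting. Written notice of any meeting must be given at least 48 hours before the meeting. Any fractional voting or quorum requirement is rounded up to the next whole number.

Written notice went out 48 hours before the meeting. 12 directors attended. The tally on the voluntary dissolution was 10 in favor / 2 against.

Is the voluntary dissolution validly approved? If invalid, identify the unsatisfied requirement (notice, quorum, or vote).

Notice: 48 hours given; 48 required (48 ≥ 48). Satisfied.
Quorum: 12 present; quorum is 13. Not satisfied.
Vote: the voluntary dissolution requires four-fifths of the directors present (12). 4/5 of 12 = 9.60, rounded up to 10, so 10 affirmative votes are needed; 10 voted in favor. Satisfied. (Moot — without a quorum no business can be validly transacted.)

Invalid — quorum requirement not satisfied.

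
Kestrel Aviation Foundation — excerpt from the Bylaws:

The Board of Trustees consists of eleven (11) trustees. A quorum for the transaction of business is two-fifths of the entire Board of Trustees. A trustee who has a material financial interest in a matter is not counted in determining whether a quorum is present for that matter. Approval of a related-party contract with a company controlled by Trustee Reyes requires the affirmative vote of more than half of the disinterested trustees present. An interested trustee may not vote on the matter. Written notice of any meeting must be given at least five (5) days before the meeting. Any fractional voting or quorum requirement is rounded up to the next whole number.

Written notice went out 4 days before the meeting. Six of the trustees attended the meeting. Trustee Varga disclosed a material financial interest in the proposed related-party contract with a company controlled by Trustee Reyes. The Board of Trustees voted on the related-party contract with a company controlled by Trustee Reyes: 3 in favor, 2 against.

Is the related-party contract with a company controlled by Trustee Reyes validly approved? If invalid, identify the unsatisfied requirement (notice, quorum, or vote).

Notice: 4 days given; 5 required (4 < 5). Not satisfied.
Quorum: 6 present, but the 1 interested trustee does not count, leaving 5. Quorum is 5. Satisfied.
Vote: the related-party contract with a company controlled by Trustee Reyes requires a majority of the disinterested trustees present (6 − 1 = 5). A majority of 5 is 3, so 3 affirmative votes are needed; 3 voted in favor. Satisfied.

Invalid — notice requirement not satisfied.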